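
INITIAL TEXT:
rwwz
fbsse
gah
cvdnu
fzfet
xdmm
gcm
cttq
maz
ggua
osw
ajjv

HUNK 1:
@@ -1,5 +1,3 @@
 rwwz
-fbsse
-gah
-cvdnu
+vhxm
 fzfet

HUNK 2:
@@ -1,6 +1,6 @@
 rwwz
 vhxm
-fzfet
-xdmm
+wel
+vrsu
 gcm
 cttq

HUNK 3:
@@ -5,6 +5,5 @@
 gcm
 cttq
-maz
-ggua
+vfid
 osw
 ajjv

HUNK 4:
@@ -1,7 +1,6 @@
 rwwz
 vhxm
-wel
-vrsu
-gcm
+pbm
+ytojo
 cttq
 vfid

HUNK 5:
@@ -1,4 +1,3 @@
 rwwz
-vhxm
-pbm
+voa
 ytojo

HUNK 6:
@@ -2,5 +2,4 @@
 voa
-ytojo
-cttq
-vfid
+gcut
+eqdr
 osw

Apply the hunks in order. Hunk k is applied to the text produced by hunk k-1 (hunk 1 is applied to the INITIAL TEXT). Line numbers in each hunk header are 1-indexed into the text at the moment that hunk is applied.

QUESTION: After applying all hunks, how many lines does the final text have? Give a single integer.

Answer: 6

Derivation:
Hunk 1: at line 1 remove [fbsse,gah,cvdnu] add [vhxm] -> 10 lines: rwwz vhxm fzfet xdmm gcm cttq maz ggua osw ajjv
Hunk 2: at line 1 remove [fzfet,xdmm] add [wel,vrsu] -> 10 lines: rwwz vhxm wel vrsu gcm cttq maz ggua osw ajjv
Hunk 3: at line 5 remove [maz,ggua] add [vfid] -> 9 lines: rwwz vhxm wel vrsu gcm cttq vfid osw ajjv
Hunk 4: at line 1 remove [wel,vrsu,gcm] add [pbm,ytojo] -> 8 lines: rwwz vhxm pbm ytojo cttq vfid osw ajjv
Hunk 5: at line 1 remove [vhxm,pbm] add [voa] -> 7 lines: rwwz voa ytojo cttq vfid osw ajjv
Hunk 6: at line 2 remove [ytojo,cttq,vfid] add [gcut,eqdr] -> 6 lines: rwwz voa gcut eqdr osw ajjv
Final line count: 6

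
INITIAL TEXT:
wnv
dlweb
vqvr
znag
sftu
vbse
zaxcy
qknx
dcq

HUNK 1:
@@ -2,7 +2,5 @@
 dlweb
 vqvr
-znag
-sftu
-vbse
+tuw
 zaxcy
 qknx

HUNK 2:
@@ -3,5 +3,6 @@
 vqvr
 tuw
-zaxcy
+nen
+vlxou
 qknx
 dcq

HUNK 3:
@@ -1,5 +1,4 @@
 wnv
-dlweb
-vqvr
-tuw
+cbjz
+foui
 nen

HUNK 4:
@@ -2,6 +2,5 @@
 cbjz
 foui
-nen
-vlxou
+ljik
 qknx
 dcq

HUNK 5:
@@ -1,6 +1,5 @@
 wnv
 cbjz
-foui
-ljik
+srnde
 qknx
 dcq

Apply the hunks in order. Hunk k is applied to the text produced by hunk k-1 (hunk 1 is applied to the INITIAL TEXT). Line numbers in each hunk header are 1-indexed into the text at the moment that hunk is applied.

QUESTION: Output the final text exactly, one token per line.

Answer: wnv
cbjz
srnde
qknx
dcq

Derivation:
Hunk 1: at line 2 remove [znag,sftu,vbse] add [tuw] -> 7 lines: wnv dlweb vqvr tuw zaxcy qknx dcq
Hunk 2: at line 3 remove [zaxcy] add [nen,vlxou] -> 8 lines: wnv dlweb vqvr tuw nen vlxou qknx dcq
Hunk 3: at line 1 remove [dlweb,vqvr,tuw] add [cbjz,foui] -> 7 lines: wnv cbjz foui nen vlxou qknx dcq
Hunk 4: at line 2 remove [nen,vlxou] add [ljik] -> 6 lines: wnv cbjz foui ljik qknx dcq
Hunk 5: at line 1 remove [foui,ljik] add [srnde] -> 5 lines: wnv cbjz srnde qknx dcq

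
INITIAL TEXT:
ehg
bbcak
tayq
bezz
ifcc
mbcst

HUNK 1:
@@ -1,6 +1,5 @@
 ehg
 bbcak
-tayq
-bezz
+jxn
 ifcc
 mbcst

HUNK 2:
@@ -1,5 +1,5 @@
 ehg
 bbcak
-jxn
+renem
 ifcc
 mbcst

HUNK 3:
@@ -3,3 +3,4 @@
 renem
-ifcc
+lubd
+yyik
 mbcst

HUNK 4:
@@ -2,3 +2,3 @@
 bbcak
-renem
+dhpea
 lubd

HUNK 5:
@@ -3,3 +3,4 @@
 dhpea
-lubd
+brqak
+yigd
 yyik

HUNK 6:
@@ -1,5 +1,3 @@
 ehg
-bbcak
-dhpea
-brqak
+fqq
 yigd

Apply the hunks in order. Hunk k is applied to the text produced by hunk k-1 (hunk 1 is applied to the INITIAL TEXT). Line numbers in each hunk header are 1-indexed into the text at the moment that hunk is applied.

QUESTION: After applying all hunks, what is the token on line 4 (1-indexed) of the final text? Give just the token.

Hunk 1: at line 1 remove [tayq,bezz] add [jxn] -> 5 lines: ehg bbcak jxn ifcc mbcst
Hunk 2: at line 1 remove [jxn] add [renem] -> 5 lines: ehg bbcak renem ifcc mbcst
Hunk 3: at line 3 remove [ifcc] add [lubd,yyik] -> 6 lines: ehg bbcak renem lubd yyik mbcst
Hunk 4: at line 2 remove [renem] add [dhpea] -> 6 lines: ehg bbcak dhpea lubd yyik mbcst
Hunk 5: at line 3 remove [lubd] add [brqak,yigd] -> 7 lines: ehg bbcak dhpea brqak yigd yyik mbcst
Hunk 6: at line 1 remove [bbcak,dhpea,brqak] add [fqq] -> 5 lines: ehg fqq yigd yyik mbcst
Final line 4: yyik

Answer: yyik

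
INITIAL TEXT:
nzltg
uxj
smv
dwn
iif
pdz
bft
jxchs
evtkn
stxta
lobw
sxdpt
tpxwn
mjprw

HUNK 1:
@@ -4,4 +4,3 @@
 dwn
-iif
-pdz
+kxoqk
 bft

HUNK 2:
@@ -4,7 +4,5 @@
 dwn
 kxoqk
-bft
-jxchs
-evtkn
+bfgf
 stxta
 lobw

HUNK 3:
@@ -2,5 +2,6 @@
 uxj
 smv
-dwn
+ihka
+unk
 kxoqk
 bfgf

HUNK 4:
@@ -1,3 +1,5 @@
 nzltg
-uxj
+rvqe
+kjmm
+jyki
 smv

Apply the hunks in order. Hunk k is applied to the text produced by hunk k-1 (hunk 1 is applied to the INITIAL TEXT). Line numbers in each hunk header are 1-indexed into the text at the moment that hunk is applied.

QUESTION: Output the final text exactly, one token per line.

Answer: nzltg
rvqe
kjmm
jyki
smv
ihka
unk
kxoqk
bfgf
stxta
lobw
sxdpt
tpxwn
mjprw

Derivation:
Hunk 1: at line 4 remove [iif,pdz] add [kxoqk] -> 13 lines: nzltg uxj smv dwn kxoqk bft jxchs evtkn stxta lobw sxdpt tpxwn mjprw
Hunk 2: at line 4 remove [bft,jxchs,evtkn] add [bfgf] -> 11 lines: nzltg uxj smv dwn kxoqk bfgf stxta lobw sxdpt tpxwn mjprw
Hunk 3: at line 2 remove [dwn] add [ihka,unk] -> 12 lines: nzltg uxj smv ihka unk kxoqk bfgf stxta lobw sxdpt tpxwn mjprw
Hunk 4: at line 1 remove [uxj] add [rvqe,kjmm,jyki] -> 14 lines: nzltg rvqe kjmm jyki smv ihka unk kxoqk bfgf stxta lobw sxdpt tpxwn mjprw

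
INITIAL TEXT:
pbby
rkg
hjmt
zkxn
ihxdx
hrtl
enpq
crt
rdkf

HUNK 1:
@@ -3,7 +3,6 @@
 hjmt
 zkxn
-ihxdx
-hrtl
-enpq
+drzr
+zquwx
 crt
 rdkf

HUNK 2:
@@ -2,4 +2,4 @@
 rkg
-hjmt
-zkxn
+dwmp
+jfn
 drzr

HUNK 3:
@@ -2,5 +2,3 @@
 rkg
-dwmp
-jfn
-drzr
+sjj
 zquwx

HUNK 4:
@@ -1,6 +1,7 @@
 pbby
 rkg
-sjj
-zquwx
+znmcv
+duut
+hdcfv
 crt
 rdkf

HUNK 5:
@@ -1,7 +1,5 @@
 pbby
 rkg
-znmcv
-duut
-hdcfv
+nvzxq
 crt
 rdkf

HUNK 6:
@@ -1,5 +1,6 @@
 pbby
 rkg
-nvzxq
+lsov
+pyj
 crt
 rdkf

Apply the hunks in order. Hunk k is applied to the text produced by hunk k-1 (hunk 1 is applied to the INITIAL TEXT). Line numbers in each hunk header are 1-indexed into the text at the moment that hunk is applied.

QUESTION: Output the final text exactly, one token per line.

Hunk 1: at line 3 remove [ihxdx,hrtl,enpq] add [drzr,zquwx] -> 8 lines: pbby rkg hjmt zkxn drzr zquwx crt rdkf
Hunk 2: at line 2 remove [hjmt,zkxn] add [dwmp,jfn] -> 8 lines: pbby rkg dwmp jfn drzr zquwx crt rdkf
Hunk 3: at line 2 remove [dwmp,jfn,drzr] add [sjj] -> 6 lines: pbby rkg sjj zquwx crt rdkf
Hunk 4: at line 1 remove [sjj,zquwx] add [znmcv,duut,hdcfv] -> 7 lines: pbby rkg znmcv duut hdcfv crt rdkf
Hunk 5: at line 1 remove [znmcv,duut,hdcfv] add [nvzxq] -> 5 lines: pbby rkg nvzxq crt rdkf
Hunk 6: at line 1 remove [nvzxq] add [lsov,pyj] -> 6 lines: pbby rkg lsov pyj crt rdkf

Answer: pbby
rkg
lsov
pyj
crt
rdkf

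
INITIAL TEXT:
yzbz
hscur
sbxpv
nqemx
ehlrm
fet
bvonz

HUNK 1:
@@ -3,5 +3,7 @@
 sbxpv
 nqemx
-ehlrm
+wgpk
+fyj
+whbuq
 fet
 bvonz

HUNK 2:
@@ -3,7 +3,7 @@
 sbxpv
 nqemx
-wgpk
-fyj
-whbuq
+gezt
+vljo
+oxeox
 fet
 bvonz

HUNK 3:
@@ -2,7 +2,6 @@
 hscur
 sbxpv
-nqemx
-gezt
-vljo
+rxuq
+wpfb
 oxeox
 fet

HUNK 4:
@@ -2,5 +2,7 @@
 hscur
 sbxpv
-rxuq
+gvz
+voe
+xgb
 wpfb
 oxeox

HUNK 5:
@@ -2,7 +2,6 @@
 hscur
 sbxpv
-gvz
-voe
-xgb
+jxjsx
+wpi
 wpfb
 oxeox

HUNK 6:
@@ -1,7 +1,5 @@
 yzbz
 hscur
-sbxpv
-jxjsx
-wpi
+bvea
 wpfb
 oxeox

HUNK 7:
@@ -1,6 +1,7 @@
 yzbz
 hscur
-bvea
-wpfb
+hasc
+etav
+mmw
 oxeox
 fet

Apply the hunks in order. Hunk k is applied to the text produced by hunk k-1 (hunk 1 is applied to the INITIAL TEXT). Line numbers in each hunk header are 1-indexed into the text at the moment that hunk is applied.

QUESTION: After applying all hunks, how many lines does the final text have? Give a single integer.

Answer: 8

Derivation:
Hunk 1: at line 3 remove [ehlrm] add [wgpk,fyj,whbuq] -> 9 lines: yzbz hscur sbxpv nqemx wgpk fyj whbuq fet bvonz
Hunk 2: at line 3 remove [wgpk,fyj,whbuq] add [gezt,vljo,oxeox] -> 9 lines: yzbz hscur sbxpv nqemx gezt vljo oxeox fet bvonz
Hunk 3: at line 2 remove [nqemx,gezt,vljo] add [rxuq,wpfb] -> 8 lines: yzbz hscur sbxpv rxuq wpfb oxeox fet bvonz
Hunk 4: at line 2 remove [rxuq] add [gvz,voe,xgb] -> 10 lines: yzbz hscur sbxpv gvz voe xgb wpfb oxeox fet bvonz
Hunk 5: at line 2 remove [gvz,voe,xgb] add [jxjsx,wpi] -> 9 lines: yzbz hscur sbxpv jxjsx wpi wpfb oxeox fet bvonz
Hunk 6: at line 1 remove [sbxpv,jxjsx,wpi] add [bvea] -> 7 lines: yzbz hscur bvea wpfb oxeox fet bvonz
Hunk 7: at line 1 remove [bvea,wpfb] add [hasc,etav,mmw] -> 8 lines: yzbz hscur hasc etav mmw oxeox fet bvonz
Final line count: 8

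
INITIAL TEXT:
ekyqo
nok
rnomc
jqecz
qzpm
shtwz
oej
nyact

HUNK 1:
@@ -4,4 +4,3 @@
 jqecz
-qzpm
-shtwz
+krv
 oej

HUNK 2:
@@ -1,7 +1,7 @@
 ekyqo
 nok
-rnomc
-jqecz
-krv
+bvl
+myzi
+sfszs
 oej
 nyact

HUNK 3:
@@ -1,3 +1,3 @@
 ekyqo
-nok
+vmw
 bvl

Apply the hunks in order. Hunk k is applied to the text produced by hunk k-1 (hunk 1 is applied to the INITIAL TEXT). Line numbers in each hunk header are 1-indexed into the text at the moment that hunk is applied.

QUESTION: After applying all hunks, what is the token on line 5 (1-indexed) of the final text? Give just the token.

Answer: sfszs

Derivation:
Hunk 1: at line 4 remove [qzpm,shtwz] add [krv] -> 7 lines: ekyqo nok rnomc jqecz krv oej nyact
Hunk 2: at line 1 remove [rnomc,jqecz,krv] add [bvl,myzi,sfszs] -> 7 lines: ekyqo nok bvl myzi sfszs oej nyact
Hunk 3: at line 1 remove [nok] add [vmw] -> 7 lines: ekyqo vmw bvl myzi sfszs oej nyact
Final line 5: sfszs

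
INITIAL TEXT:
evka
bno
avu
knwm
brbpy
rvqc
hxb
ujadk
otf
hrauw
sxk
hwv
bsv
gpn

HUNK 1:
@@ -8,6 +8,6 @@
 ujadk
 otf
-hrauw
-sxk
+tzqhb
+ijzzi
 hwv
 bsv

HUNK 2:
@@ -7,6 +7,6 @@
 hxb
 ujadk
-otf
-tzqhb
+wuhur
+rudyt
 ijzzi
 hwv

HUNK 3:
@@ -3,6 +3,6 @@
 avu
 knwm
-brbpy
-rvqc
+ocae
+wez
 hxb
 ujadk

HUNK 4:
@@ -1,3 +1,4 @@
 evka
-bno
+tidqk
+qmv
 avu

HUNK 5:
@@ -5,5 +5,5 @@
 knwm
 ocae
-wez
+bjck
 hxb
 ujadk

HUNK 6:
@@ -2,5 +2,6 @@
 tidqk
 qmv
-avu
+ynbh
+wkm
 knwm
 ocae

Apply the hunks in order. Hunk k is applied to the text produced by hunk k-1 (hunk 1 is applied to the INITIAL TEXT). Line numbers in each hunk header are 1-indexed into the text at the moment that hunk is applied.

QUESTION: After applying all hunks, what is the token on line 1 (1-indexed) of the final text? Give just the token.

Answer: evka

Derivation:
Hunk 1: at line 8 remove [hrauw,sxk] add [tzqhb,ijzzi] -> 14 lines: evka bno avu knwm brbpy rvqc hxb ujadk otf tzqhb ijzzi hwv bsv gpn
Hunk 2: at line 7 remove [otf,tzqhb] add [wuhur,rudyt] -> 14 lines: evka bno avu knwm brbpy rvqc hxb ujadk wuhur rudyt ijzzi hwv bsv gpn
Hunk 3: at line 3 remove [brbpy,rvqc] add [ocae,wez] -> 14 lines: evka bno avu knwm ocae wez hxb ujadk wuhur rudyt ijzzi hwv bsv gpn
Hunk 4: at line 1 remove [bno] add [tidqk,qmv] -> 15 lines: evka tidqk qmv avu knwm ocae wez hxb ujadk wuhur rudyt ijzzi hwv bsv gpn
Hunk 5: at line 5 remove [wez] add [bjck] -> 15 lines: evka tidqk qmv avu knwm ocae bjck hxb ujadk wuhur rudyt ijzzi hwv bsv gpn
Hunk 6: at line 2 remove [avu] add [ynbh,wkm] -> 16 lines: evka tidqk qmv ynbh wkm knwm ocae bjck hxb ujadk wuhur rudyt ijzzi hwv bsv gpn
Final line 1: evka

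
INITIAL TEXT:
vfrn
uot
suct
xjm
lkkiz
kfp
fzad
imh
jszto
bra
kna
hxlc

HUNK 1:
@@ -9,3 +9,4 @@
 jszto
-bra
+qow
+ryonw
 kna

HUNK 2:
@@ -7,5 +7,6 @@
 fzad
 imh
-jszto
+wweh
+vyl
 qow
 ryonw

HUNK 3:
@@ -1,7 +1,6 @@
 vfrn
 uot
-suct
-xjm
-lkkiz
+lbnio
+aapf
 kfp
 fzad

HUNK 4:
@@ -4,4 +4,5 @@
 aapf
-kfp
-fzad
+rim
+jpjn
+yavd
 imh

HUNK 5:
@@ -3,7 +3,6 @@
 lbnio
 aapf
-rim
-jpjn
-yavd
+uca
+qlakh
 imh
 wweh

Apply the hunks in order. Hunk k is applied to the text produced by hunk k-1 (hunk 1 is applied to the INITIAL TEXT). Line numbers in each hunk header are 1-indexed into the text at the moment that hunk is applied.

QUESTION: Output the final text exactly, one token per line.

Hunk 1: at line 9 remove [bra] add [qow,ryonw] -> 13 lines: vfrn uot suct xjm lkkiz kfp fzad imh jszto qow ryonw kna hxlc
Hunk 2: at line 7 remove [jszto] add [wweh,vyl] -> 14 lines: vfrn uot suct xjm lkkiz kfp fzad imh wweh vyl qow ryonw kna hxlc
Hunk 3: at line 1 remove [suct,xjm,lkkiz] add [lbnio,aapf] -> 13 lines: vfrn uot lbnio aapf kfp fzad imh wweh vyl qow ryonw kna hxlc
Hunk 4: at line 4 remove [kfp,fzad] add [rim,jpjn,yavd] -> 14 lines: vfrn uot lbnio aapf rim jpjn yavd imh wweh vyl qow ryonw kna hxlc
Hunk 5: at line 3 remove [rim,jpjn,yavd] add [uca,qlakh] -> 13 lines: vfrn uot lbnio aapf uca qlakh imh wweh vyl qow ryonw kna hxlc

Answer: vfrn
uot
lbnio
aapf
uca
qlakh
imh
wweh
vyl
qow
ryonw
kna
hxlc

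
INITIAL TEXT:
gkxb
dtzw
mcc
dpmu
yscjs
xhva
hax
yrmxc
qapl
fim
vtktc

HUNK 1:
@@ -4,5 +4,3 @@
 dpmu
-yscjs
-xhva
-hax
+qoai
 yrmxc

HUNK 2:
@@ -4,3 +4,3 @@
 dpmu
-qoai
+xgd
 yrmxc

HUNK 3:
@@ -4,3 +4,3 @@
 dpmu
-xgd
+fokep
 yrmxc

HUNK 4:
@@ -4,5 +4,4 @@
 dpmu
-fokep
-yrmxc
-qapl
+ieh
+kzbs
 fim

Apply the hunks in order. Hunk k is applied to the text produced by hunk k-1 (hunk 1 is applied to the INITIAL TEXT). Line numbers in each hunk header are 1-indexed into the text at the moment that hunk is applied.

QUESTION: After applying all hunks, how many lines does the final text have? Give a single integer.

Hunk 1: at line 4 remove [yscjs,xhva,hax] add [qoai] -> 9 lines: gkxb dtzw mcc dpmu qoai yrmxc qapl fim vtktc
Hunk 2: at line 4 remove [qoai] add [xgd] -> 9 lines: gkxb dtzw mcc dpmu xgd yrmxc qapl fim vtktc
Hunk 3: at line 4 remove [xgd] add [fokep] -> 9 lines: gkxb dtzw mcc dpmu fokep yrmxc qapl fim vtktc
Hunk 4: at line 4 remove [fokep,yrmxc,qapl] add [ieh,kzbs] -> 8 lines: gkxb dtzw mcc dpmu ieh kzbs fim vtktc
Final line count: 8

Answer: 8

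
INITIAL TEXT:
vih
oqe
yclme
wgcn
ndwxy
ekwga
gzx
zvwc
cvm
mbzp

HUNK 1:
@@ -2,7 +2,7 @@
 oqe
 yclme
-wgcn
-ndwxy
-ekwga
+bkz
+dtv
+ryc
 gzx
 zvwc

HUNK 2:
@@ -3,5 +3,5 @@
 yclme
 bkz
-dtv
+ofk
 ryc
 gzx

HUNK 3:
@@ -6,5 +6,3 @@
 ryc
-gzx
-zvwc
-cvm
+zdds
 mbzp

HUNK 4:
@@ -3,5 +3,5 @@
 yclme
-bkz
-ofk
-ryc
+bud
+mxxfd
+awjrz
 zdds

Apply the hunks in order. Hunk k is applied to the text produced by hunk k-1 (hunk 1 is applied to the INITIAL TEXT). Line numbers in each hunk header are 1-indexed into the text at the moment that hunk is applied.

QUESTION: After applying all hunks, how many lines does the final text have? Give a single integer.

Hunk 1: at line 2 remove [wgcn,ndwxy,ekwga] add [bkz,dtv,ryc] -> 10 lines: vih oqe yclme bkz dtv ryc gzx zvwc cvm mbzp
Hunk 2: at line 3 remove [dtv] add [ofk] -> 10 lines: vih oqe yclme bkz ofk ryc gzx zvwc cvm mbzp
Hunk 3: at line 6 remove [gzx,zvwc,cvm] add [zdds] -> 8 lines: vih oqe yclme bkz ofk ryc zdds mbzp
Hunk 4: at line 3 remove [bkz,ofk,ryc] add [bud,mxxfd,awjrz] -> 8 lines: vih oqe yclme bud mxxfd awjrz zdds mbzp
Final line count: 8

Answer: 8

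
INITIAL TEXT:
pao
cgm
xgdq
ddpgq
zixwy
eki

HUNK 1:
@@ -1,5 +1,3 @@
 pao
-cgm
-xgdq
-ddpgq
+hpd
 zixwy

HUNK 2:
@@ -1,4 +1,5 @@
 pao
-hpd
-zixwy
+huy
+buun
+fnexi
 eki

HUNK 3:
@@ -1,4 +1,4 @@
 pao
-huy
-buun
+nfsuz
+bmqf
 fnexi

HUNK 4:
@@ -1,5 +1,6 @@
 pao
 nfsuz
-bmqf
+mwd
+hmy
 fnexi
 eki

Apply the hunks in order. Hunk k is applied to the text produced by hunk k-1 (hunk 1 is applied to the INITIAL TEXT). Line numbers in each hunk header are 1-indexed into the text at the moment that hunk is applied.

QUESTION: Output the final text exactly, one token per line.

Hunk 1: at line 1 remove [cgm,xgdq,ddpgq] add [hpd] -> 4 lines: pao hpd zixwy eki
Hunk 2: at line 1 remove [hpd,zixwy] add [huy,buun,fnexi] -> 5 lines: pao huy buun fnexi eki
Hunk 3: at line 1 remove [huy,buun] add [nfsuz,bmqf] -> 5 lines: pao nfsuz bmqf fnexi eki
Hunk 4: at line 1 remove [bmqf] add [mwd,hmy] -> 6 lines: pao nfsuz mwd hmy fnexi eki

Answer: pao
nfsuz
mwd
hmy
fnexi
eki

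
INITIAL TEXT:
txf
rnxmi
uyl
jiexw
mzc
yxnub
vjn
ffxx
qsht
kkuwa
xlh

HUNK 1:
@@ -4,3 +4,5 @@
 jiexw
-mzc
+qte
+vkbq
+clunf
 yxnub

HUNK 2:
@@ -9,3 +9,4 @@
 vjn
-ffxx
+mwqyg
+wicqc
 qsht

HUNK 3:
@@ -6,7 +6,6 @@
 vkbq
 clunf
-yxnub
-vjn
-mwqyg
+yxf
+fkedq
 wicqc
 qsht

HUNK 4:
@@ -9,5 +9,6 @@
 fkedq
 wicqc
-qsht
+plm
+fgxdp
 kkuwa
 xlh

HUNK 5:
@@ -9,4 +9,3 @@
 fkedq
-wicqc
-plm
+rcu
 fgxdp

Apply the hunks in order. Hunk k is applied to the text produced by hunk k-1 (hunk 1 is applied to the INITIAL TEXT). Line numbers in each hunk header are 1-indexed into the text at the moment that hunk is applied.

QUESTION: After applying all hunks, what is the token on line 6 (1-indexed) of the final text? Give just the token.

Answer: vkbq

Derivation:
Hunk 1: at line 4 remove [mzc] add [qte,vkbq,clunf] -> 13 lines: txf rnxmi uyl jiexw qte vkbq clunf yxnub vjn ffxx qsht kkuwa xlh
Hunk 2: at line 9 remove [ffxx] add [mwqyg,wicqc] -> 14 lines: txf rnxmi uyl jiexw qte vkbq clunf yxnub vjn mwqyg wicqc qsht kkuwa xlh
Hunk 3: at line 6 remove [yxnub,vjn,mwqyg] add [yxf,fkedq] -> 13 lines: txf rnxmi uyl jiexw qte vkbq clunf yxf fkedq wicqc qsht kkuwa xlh
Hunk 4: at line 9 remove [qsht] add [plm,fgxdp] -> 14 lines: txf rnxmi uyl jiexw qte vkbq clunf yxf fkedq wicqc plm fgxdp kkuwa xlh
Hunk 5: at line 9 remove [wicqc,plm] add [rcu] -> 13 lines: txf rnxmi uyl jiexw qte vkbq clunf yxf fkedq rcu fgxdp kkuwa xlh
Final line 6: vkbq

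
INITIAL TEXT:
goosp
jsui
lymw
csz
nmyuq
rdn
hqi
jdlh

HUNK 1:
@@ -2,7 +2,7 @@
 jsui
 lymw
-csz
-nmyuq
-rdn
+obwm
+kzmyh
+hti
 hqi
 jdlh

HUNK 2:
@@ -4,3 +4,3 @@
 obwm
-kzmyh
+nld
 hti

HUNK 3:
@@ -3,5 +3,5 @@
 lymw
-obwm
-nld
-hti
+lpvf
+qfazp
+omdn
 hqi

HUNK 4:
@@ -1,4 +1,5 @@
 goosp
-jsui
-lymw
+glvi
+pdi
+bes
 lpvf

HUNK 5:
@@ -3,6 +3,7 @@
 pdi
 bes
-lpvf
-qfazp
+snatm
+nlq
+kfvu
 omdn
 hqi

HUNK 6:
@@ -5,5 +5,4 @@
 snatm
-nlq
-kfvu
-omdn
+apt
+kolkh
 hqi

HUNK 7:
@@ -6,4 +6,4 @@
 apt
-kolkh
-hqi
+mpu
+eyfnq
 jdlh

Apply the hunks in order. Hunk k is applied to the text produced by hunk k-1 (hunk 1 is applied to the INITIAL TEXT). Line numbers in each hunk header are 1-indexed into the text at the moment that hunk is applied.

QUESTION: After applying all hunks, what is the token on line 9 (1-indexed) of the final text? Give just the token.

Answer: jdlh

Derivation:
Hunk 1: at line 2 remove [csz,nmyuq,rdn] add [obwm,kzmyh,hti] -> 8 lines: goosp jsui lymw obwm kzmyh hti hqi jdlh
Hunk 2: at line 4 remove [kzmyh] add [nld] -> 8 lines: goosp jsui lymw obwm nld hti hqi jdlh
Hunk 3: at line 3 remove [obwm,nld,hti] add [lpvf,qfazp,omdn] -> 8 lines: goosp jsui lymw lpvf qfazp omdn hqi jdlh
Hunk 4: at line 1 remove [jsui,lymw] add [glvi,pdi,bes] -> 9 lines: goosp glvi pdi bes lpvf qfazp omdn hqi jdlh
Hunk 5: at line 3 remove [lpvf,qfazp] add [snatm,nlq,kfvu] -> 10 lines: goosp glvi pdi bes snatm nlq kfvu omdn hqi jdlh
Hunk 6: at line 5 remove [nlq,kfvu,omdn] add [apt,kolkh] -> 9 lines: goosp glvi pdi bes snatm apt kolkh hqi jdlh
Hunk 7: at line 6 remove [kolkh,hqi] add [mpu,eyfnq] -> 9 lines: goosp glvi pdi bes snatm apt mpu eyfnq jdlh
Final line 9: jdlh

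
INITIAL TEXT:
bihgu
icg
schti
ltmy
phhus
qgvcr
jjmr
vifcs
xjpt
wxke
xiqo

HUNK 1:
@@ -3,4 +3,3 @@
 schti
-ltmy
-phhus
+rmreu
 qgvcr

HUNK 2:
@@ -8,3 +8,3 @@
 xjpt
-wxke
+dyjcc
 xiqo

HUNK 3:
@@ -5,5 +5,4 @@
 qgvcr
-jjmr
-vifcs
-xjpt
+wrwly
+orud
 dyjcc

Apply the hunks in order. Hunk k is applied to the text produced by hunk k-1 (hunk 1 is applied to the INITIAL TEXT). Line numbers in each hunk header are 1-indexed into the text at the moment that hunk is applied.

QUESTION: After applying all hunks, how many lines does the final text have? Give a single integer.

Hunk 1: at line 3 remove [ltmy,phhus] add [rmreu] -> 10 lines: bihgu icg schti rmreu qgvcr jjmr vifcs xjpt wxke xiqo
Hunk 2: at line 8 remove [wxke] add [dyjcc] -> 10 lines: bihgu icg schti rmreu qgvcr jjmr vifcs xjpt dyjcc xiqo
Hunk 3: at line 5 remove [jjmr,vifcs,xjpt] add [wrwly,orud] -> 9 lines: bihgu icg schti rmreu qgvcr wrwly orud dyjcc xiqo
Final line count: 9

Answer: 9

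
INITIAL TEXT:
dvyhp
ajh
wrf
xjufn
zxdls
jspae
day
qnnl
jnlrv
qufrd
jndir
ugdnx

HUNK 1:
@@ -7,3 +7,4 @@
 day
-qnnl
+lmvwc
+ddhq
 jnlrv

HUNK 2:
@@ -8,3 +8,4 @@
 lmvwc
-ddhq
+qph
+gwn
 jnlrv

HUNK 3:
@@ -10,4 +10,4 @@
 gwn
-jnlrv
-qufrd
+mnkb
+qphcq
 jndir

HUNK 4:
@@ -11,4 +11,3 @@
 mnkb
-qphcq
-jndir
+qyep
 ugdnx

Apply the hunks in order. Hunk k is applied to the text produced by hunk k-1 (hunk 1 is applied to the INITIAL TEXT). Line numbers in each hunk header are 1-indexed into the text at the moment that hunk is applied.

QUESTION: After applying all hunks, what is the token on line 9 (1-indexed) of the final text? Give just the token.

Hunk 1: at line 7 remove [qnnl] add [lmvwc,ddhq] -> 13 lines: dvyhp ajh wrf xjufn zxdls jspae day lmvwc ddhq jnlrv qufrd jndir ugdnx
Hunk 2: at line 8 remove [ddhq] add [qph,gwn] -> 14 lines: dvyhp ajh wrf xjufn zxdls jspae day lmvwc qph gwn jnlrv qufrd jndir ugdnx
Hunk 3: at line 10 remove [jnlrv,qufrd] add [mnkb,qphcq] -> 14 lines: dvyhp ajh wrf xjufn zxdls jspae day lmvwc qph gwn mnkb qphcq jndir ugdnx
Hunk 4: at line 11 remove [qphcq,jndir] add [qyep] -> 13 lines: dvyhp ajh wrf xjufn zxdls jspae day lmvwc qph gwn mnkb qyep ugdnx
Final line 9: qph

Answer: qph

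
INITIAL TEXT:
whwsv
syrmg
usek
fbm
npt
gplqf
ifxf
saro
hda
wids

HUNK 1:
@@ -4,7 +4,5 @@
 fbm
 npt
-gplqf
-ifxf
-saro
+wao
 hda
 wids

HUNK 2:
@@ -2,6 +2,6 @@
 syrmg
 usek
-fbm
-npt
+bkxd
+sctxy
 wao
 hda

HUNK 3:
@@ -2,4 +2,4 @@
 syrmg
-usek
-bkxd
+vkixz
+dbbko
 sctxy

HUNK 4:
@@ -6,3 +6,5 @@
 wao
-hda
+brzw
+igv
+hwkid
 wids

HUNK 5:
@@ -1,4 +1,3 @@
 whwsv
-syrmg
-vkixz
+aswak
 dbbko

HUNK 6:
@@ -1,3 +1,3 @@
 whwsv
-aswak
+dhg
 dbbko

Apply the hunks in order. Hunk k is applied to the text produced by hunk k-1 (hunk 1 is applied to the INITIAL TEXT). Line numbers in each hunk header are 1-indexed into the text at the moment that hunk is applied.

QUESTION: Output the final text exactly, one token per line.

Answer: whwsv
dhg
dbbko
sctxy
wao
brzw
igv
hwkid
wids

Derivation:
Hunk 1: at line 4 remove [gplqf,ifxf,saro] add [wao] -> 8 lines: whwsv syrmg usek fbm npt wao hda wids
Hunk 2: at line 2 remove [fbm,npt] add [bkxd,sctxy] -> 8 lines: whwsv syrmg usek bkxd sctxy wao hda wids
Hunk 3: at line 2 remove [usek,bkxd] add [vkixz,dbbko] -> 8 lines: whwsv syrmg vkixz dbbko sctxy wao hda wids
Hunk 4: at line 6 remove [hda] add [brzw,igv,hwkid] -> 10 lines: whwsv syrmg vkixz dbbko sctxy wao brzw igv hwkid wids
Hunk 5: at line 1 remove [syrmg,vkixz] add [aswak] -> 9 lines: whwsv aswak dbbko sctxy wao brzw igv hwkid wids
Hunk 6: at line 1 remove [aswak] add [dhg] -> 9 lines: whwsv dhg dbbko sctxy wao brzw igv hwkid wids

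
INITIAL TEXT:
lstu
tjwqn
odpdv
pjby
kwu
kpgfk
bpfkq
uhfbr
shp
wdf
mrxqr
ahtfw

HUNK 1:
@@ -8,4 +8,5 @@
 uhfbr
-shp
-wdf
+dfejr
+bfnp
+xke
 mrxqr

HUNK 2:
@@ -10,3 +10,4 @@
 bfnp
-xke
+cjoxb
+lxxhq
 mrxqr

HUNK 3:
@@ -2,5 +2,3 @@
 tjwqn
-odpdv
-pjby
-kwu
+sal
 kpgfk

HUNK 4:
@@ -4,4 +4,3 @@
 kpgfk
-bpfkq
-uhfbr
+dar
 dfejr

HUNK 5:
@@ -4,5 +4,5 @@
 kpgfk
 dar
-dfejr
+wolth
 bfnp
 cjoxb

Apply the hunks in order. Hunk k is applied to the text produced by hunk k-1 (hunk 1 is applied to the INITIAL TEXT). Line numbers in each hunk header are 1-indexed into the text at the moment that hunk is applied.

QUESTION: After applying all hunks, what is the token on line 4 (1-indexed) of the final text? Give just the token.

Answer: kpgfk

Derivation:
Hunk 1: at line 8 remove [shp,wdf] add [dfejr,bfnp,xke] -> 13 lines: lstu tjwqn odpdv pjby kwu kpgfk bpfkq uhfbr dfejr bfnp xke mrxqr ahtfw
Hunk 2: at line 10 remove [xke] add [cjoxb,lxxhq] -> 14 lines: lstu tjwqn odpdv pjby kwu kpgfk bpfkq uhfbr dfejr bfnp cjoxb lxxhq mrxqr ahtfw
Hunk 3: at line 2 remove [odpdv,pjby,kwu] add [sal] -> 12 lines: lstu tjwqn sal kpgfk bpfkq uhfbr dfejr bfnp cjoxb lxxhq mrxqr ahtfw
Hunk 4: at line 4 remove [bpfkq,uhfbr] add [dar] -> 11 lines: lstu tjwqn sal kpgfk dar dfejr bfnp cjoxb lxxhq mrxqr ahtfw
Hunk 5: at line 4 remove [dfejr] add [wolth] -> 11 lines: lstu tjwqn sal kpgfk dar wolth bfnp cjoxb lxxhq mrxqr ahtfw
Final line 4: kpgfk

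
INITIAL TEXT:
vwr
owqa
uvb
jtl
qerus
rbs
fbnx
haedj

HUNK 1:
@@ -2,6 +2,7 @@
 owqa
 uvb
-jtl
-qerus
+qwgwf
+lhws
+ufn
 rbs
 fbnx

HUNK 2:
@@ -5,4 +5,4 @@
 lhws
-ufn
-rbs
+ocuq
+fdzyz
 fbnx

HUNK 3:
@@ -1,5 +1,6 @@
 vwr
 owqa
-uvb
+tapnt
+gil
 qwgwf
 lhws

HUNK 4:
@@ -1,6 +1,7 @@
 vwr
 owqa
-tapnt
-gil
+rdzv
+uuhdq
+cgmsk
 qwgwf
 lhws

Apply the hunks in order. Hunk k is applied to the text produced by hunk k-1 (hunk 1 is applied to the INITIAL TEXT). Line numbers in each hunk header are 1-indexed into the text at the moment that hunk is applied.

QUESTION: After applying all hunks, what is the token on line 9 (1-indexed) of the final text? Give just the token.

Hunk 1: at line 2 remove [jtl,qerus] add [qwgwf,lhws,ufn] -> 9 lines: vwr owqa uvb qwgwf lhws ufn rbs fbnx haedj
Hunk 2: at line 5 remove [ufn,rbs] add [ocuq,fdzyz] -> 9 lines: vwr owqa uvb qwgwf lhws ocuq fdzyz fbnx haedj
Hunk 3: at line 1 remove [uvb] add [tapnt,gil] -> 10 lines: vwr owqa tapnt gil qwgwf lhws ocuq fdzyz fbnx haedj
Hunk 4: at line 1 remove [tapnt,gil] add [rdzv,uuhdq,cgmsk] -> 11 lines: vwr owqa rdzv uuhdq cgmsk qwgwf lhws ocuq fdzyz fbnx haedj
Final line 9: fdzyz

Answer: fdzyz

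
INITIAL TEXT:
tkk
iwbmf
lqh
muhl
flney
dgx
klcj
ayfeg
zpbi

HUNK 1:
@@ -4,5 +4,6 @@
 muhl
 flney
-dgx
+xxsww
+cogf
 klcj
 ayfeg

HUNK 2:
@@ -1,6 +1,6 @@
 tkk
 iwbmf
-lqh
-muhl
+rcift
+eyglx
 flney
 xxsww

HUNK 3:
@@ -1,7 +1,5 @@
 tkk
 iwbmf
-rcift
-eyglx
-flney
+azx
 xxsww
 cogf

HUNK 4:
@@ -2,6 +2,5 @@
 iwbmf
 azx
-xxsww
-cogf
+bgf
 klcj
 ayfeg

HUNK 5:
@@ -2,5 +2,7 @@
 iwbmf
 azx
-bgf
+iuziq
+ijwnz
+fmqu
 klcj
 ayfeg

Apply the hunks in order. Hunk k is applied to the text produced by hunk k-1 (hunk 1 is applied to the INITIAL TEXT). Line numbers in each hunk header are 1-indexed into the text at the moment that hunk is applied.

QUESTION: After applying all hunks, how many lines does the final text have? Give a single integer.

Answer: 9

Derivation:
Hunk 1: at line 4 remove [dgx] add [xxsww,cogf] -> 10 lines: tkk iwbmf lqh muhl flney xxsww cogf klcj ayfeg zpbi
Hunk 2: at line 1 remove [lqh,muhl] add [rcift,eyglx] -> 10 lines: tkk iwbmf rcift eyglx flney xxsww cogf klcj ayfeg zpbi
Hunk 3: at line 1 remove [rcift,eyglx,flney] add [azx] -> 8 lines: tkk iwbmf azx xxsww cogf klcj ayfeg zpbi
Hunk 4: at line 2 remove [xxsww,cogf] add [bgf] -> 7 lines: tkk iwbmf azx bgf klcj ayfeg zpbi
Hunk 5: at line 2 remove [bgf] add [iuziq,ijwnz,fmqu] -> 9 lines: tkk iwbmf azx iuziq ijwnz fmqu klcj ayfeg zpbi
Final line count: 9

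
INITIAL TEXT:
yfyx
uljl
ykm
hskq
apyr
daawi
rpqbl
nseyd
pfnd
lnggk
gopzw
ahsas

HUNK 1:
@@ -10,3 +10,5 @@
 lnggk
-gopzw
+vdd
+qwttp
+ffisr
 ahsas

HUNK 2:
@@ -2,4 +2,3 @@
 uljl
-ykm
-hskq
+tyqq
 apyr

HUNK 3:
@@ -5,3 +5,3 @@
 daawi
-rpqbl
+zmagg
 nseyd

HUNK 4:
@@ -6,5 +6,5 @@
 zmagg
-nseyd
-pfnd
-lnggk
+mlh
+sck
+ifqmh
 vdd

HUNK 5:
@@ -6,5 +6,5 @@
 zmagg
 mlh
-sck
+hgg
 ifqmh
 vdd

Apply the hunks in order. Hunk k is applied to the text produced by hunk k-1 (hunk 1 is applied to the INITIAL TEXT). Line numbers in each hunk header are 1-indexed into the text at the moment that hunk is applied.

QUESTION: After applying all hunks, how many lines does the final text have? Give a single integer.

Answer: 13

Derivation:
Hunk 1: at line 10 remove [gopzw] add [vdd,qwttp,ffisr] -> 14 lines: yfyx uljl ykm hskq apyr daawi rpqbl nseyd pfnd lnggk vdd qwttp ffisr ahsas
Hunk 2: at line 2 remove [ykm,hskq] add [tyqq] -> 13 lines: yfyx uljl tyqq apyr daawi rpqbl nseyd pfnd lnggk vdd qwttp ffisr ahsas
Hunk 3: at line 5 remove [rpqbl] add [zmagg] -> 13 lines: yfyx uljl tyqq apyr daawi zmagg nseyd pfnd lnggk vdd qwttp ffisr ahsas
Hunk 4: at line 6 remove [nseyd,pfnd,lnggk] add [mlh,sck,ifqmh] -> 13 lines: yfyx uljl tyqq apyr daawi zmagg mlh sck ifqmh vdd qwttp ffisr ahsas
Hunk 5: at line 6 remove [sck] add [hgg] -> 13 lines: yfyx uljl tyqq apyr daawi zmagg mlh hgg ifqmh vdd qwttp ffisr ahsas
Final line count: 13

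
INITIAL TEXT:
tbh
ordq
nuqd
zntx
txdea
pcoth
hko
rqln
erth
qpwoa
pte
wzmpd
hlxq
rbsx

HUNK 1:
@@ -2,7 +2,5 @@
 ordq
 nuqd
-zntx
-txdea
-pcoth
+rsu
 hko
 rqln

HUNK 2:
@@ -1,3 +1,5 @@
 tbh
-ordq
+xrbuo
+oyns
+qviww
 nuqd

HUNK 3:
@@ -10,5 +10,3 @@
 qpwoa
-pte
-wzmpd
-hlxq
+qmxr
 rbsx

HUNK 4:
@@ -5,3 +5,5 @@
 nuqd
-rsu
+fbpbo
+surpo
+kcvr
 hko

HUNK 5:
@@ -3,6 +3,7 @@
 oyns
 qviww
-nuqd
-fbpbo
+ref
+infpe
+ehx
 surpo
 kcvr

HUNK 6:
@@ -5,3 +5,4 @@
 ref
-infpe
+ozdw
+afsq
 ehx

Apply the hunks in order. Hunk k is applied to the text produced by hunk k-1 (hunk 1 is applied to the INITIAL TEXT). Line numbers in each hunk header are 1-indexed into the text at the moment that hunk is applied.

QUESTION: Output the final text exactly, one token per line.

Hunk 1: at line 2 remove [zntx,txdea,pcoth] add [rsu] -> 12 lines: tbh ordq nuqd rsu hko rqln erth qpwoa pte wzmpd hlxq rbsx
Hunk 2: at line 1 remove [ordq] add [xrbuo,oyns,qviww] -> 14 lines: tbh xrbuo oyns qviww nuqd rsu hko rqln erth qpwoa pte wzmpd hlxq rbsx
Hunk 3: at line 10 remove [pte,wzmpd,hlxq] add [qmxr] -> 12 lines: tbh xrbuo oyns qviww nuqd rsu hko rqln erth qpwoa qmxr rbsx
Hunk 4: at line 5 remove [rsu] add [fbpbo,surpo,kcvr] -> 14 lines: tbh xrbuo oyns qviww nuqd fbpbo surpo kcvr hko rqln erth qpwoa qmxr rbsx
Hunk 5: at line 3 remove [nuqd,fbpbo] add [ref,infpe,ehx] -> 15 lines: tbh xrbuo oyns qviww ref infpe ehx surpo kcvr hko rqln erth qpwoa qmxr rbsx
Hunk 6: at line 5 remove [infpe] add [ozdw,afsq] -> 16 lines: tbh xrbuo oyns qviww ref ozdw afsq ehx surpo kcvr hko rqln erth qpwoa qmxr rbsx

Answer: tbh
xrbuo
oyns
qviww
ref
ozdw
afsq
ehx
surpo
kcvr
hko
rqln
erth
qpwoa
qmxr
rbsx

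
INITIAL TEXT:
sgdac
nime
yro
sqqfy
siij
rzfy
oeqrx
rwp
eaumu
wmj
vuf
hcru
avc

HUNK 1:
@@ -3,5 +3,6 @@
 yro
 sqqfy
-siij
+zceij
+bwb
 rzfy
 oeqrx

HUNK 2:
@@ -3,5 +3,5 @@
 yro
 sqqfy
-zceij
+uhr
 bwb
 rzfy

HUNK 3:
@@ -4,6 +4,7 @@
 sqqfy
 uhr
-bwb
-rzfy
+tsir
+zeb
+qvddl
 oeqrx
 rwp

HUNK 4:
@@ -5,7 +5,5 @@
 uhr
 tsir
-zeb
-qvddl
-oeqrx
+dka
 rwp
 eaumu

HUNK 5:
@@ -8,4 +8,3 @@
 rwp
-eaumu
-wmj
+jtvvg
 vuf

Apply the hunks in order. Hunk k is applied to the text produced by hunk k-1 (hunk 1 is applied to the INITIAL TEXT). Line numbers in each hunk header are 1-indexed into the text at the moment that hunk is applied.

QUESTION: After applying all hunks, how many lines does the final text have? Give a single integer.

Hunk 1: at line 3 remove [siij] add [zceij,bwb] -> 14 lines: sgdac nime yro sqqfy zceij bwb rzfy oeqrx rwp eaumu wmj vuf hcru avc
Hunk 2: at line 3 remove [zceij] add [uhr] -> 14 lines: sgdac nime yro sqqfy uhr bwb rzfy oeqrx rwp eaumu wmj vuf hcru avc
Hunk 3: at line 4 remove [bwb,rzfy] add [tsir,zeb,qvddl] -> 15 lines: sgdac nime yro sqqfy uhr tsir zeb qvddl oeqrx rwp eaumu wmj vuf hcru avc
Hunk 4: at line 5 remove [zeb,qvddl,oeqrx] add [dka] -> 13 lines: sgdac nime yro sqqfy uhr tsir dka rwp eaumu wmj vuf hcru avc
Hunk 5: at line 8 remove [eaumu,wmj] add [jtvvg] -> 12 lines: sgdac nime yro sqqfy uhr tsir dka rwp jtvvg vuf hcru avc
Final line count: 12

Answer: 12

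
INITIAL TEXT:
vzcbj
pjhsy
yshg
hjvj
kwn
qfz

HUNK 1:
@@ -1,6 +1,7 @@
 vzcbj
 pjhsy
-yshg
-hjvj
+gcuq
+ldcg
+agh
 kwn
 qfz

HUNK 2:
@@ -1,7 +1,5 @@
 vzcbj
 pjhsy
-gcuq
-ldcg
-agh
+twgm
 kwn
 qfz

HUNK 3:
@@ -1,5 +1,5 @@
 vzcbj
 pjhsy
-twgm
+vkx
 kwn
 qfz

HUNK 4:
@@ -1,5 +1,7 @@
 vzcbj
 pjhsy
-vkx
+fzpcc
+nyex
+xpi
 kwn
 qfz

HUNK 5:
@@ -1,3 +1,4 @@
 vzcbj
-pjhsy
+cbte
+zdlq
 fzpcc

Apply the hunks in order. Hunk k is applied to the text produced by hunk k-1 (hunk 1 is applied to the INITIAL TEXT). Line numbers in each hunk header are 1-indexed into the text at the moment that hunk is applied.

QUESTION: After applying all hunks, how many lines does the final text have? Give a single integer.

Answer: 8

Derivation:
Hunk 1: at line 1 remove [yshg,hjvj] add [gcuq,ldcg,agh] -> 7 lines: vzcbj pjhsy gcuq ldcg agh kwn qfz
Hunk 2: at line 1 remove [gcuq,ldcg,agh] add [twgm] -> 5 lines: vzcbj pjhsy twgm kwn qfz
Hunk 3: at line 1 remove [twgm] add [vkx] -> 5 lines: vzcbj pjhsy vkx kwn qfz
Hunk 4: at line 1 remove [vkx] add [fzpcc,nyex,xpi] -> 7 lines: vzcbj pjhsy fzpcc nyex xpi kwn qfz
Hunk 5: at line 1 remove [pjhsy] add [cbte,zdlq] -> 8 lines: vzcbj cbte zdlq fzpcc nyex xpi kwn qfz
Final line count: 8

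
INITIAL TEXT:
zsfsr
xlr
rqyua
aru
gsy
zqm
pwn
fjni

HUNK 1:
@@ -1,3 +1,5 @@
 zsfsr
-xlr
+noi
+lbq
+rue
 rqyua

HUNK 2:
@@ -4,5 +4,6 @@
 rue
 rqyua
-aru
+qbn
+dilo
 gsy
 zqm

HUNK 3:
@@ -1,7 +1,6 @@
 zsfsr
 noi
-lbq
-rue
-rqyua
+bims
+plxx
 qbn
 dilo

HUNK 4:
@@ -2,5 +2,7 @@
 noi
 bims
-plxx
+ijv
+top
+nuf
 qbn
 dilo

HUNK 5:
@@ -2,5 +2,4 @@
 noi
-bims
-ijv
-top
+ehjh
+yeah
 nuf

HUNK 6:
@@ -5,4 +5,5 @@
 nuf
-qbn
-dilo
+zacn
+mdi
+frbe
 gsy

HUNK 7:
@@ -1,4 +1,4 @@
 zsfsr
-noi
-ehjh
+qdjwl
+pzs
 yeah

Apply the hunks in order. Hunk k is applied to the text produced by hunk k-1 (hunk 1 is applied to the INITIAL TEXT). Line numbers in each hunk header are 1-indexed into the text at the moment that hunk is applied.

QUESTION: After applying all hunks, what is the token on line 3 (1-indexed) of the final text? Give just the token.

Hunk 1: at line 1 remove [xlr] add [noi,lbq,rue] -> 10 lines: zsfsr noi lbq rue rqyua aru gsy zqm pwn fjni
Hunk 2: at line 4 remove [aru] add [qbn,dilo] -> 11 lines: zsfsr noi lbq rue rqyua qbn dilo gsy zqm pwn fjni
Hunk 3: at line 1 remove [lbq,rue,rqyua] add [bims,plxx] -> 10 lines: zsfsr noi bims plxx qbn dilo gsy zqm pwn fjni
Hunk 4: at line 2 remove [plxx] add [ijv,top,nuf] -> 12 lines: zsfsr noi bims ijv top nuf qbn dilo gsy zqm pwn fjni
Hunk 5: at line 2 remove [bims,ijv,top] add [ehjh,yeah] -> 11 lines: zsfsr noi ehjh yeah nuf qbn dilo gsy zqm pwn fjni
Hunk 6: at line 5 remove [qbn,dilo] add [zacn,mdi,frbe] -> 12 lines: zsfsr noi ehjh yeah nuf zacn mdi frbe gsy zqm pwn fjni
Hunk 7: at line 1 remove [noi,ehjh] add [qdjwl,pzs] -> 12 lines: zsfsr qdjwl pzs yeah nuf zacn mdi frbe gsy zqm pwn fjni
Final line 3: pzs

Answer: pzs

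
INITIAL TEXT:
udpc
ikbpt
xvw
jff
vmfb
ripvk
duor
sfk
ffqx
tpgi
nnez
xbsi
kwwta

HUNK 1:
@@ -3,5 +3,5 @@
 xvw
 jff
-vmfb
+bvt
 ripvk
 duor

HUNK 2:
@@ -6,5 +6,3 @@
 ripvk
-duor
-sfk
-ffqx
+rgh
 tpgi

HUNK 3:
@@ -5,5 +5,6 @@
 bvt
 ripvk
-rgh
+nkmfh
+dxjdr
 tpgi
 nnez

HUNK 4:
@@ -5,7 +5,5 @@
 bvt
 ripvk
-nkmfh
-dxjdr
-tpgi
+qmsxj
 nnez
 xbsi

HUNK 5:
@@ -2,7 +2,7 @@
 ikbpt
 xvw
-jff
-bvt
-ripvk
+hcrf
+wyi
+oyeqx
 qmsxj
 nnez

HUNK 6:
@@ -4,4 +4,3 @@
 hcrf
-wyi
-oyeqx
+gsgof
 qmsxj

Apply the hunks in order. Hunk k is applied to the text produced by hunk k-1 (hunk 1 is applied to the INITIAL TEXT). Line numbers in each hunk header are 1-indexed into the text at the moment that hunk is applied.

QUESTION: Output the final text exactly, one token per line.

Answer: udpc
ikbpt
xvw
hcrf
gsgof
qmsxj
nnez
xbsi
kwwta

Derivation:
Hunk 1: at line 3 remove [vmfb] add [bvt] -> 13 lines: udpc ikbpt xvw jff bvt ripvk duor sfk ffqx tpgi nnez xbsi kwwta
Hunk 2: at line 6 remove [duor,sfk,ffqx] add [rgh] -> 11 lines: udpc ikbpt xvw jff bvt ripvk rgh tpgi nnez xbsi kwwta
Hunk 3: at line 5 remove [rgh] add [nkmfh,dxjdr] -> 12 lines: udpc ikbpt xvw jff bvt ripvk nkmfh dxjdr tpgi nnez xbsi kwwta
Hunk 4: at line 5 remove [nkmfh,dxjdr,tpgi] add [qmsxj] -> 10 lines: udpc ikbpt xvw jff bvt ripvk qmsxj nnez xbsi kwwta
Hunk 5: at line 2 remove [jff,bvt,ripvk] add [hcrf,wyi,oyeqx] -> 10 lines: udpc ikbpt xvw hcrf wyi oyeqx qmsxj nnez xbsi kwwta
Hunk 6: at line 4 remove [wyi,oyeqx] add [gsgof] -> 9 lines: udpc ikbpt xvw hcrf gsgof qmsxj nnez xbsi kwwta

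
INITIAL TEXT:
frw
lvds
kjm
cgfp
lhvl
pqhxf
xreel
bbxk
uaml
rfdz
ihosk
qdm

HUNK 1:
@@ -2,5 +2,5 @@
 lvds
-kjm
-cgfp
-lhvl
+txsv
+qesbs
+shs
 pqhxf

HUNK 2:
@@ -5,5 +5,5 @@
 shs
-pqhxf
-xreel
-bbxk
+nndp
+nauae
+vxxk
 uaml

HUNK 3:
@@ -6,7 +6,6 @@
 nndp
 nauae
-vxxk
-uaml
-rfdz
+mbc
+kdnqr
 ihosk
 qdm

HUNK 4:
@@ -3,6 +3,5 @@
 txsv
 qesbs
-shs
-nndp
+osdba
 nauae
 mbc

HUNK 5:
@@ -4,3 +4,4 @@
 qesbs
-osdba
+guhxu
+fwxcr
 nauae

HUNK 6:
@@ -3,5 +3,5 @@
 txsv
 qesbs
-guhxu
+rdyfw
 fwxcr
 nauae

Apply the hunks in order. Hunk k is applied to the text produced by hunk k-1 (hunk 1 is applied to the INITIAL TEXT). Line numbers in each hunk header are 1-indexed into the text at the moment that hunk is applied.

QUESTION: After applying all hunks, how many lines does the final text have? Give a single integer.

Hunk 1: at line 2 remove [kjm,cgfp,lhvl] add [txsv,qesbs,shs] -> 12 lines: frw lvds txsv qesbs shs pqhxf xreel bbxk uaml rfdz ihosk qdm
Hunk 2: at line 5 remove [pqhxf,xreel,bbxk] add [nndp,nauae,vxxk] -> 12 lines: frw lvds txsv qesbs shs nndp nauae vxxk uaml rfdz ihosk qdm
Hunk 3: at line 6 remove [vxxk,uaml,rfdz] add [mbc,kdnqr] -> 11 lines: frw lvds txsv qesbs shs nndp nauae mbc kdnqr ihosk qdm
Hunk 4: at line 3 remove [shs,nndp] add [osdba] -> 10 lines: frw lvds txsv qesbs osdba nauae mbc kdnqr ihosk qdm
Hunk 5: at line 4 remove [osdba] add [guhxu,fwxcr] -> 11 lines: frw lvds txsv qesbs guhxu fwxcr nauae mbc kdnqr ihosk qdm
Hunk 6: at line 3 remove [guhxu] add [rdyfw] -> 11 lines: frw lvds txsv qesbs rdyfw fwxcr nauae mbc kdnqr ihosk qdm
Final line count: 11

Answer: 11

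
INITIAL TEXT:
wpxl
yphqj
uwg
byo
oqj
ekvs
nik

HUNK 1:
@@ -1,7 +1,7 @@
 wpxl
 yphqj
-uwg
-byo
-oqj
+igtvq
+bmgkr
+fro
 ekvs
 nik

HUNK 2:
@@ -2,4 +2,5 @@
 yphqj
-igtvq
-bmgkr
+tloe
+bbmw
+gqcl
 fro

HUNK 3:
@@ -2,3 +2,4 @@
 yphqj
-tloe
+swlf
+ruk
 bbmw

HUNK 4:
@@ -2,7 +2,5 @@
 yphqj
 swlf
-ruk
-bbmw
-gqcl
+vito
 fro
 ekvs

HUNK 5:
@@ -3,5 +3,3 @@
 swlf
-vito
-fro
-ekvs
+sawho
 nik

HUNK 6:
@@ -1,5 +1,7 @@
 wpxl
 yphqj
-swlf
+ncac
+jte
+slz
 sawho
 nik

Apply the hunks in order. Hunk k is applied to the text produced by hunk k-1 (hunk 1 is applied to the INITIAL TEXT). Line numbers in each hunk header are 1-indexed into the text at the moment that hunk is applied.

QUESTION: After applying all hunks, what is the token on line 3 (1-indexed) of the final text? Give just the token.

Hunk 1: at line 1 remove [uwg,byo,oqj] add [igtvq,bmgkr,fro] -> 7 lines: wpxl yphqj igtvq bmgkr fro ekvs nik
Hunk 2: at line 2 remove [igtvq,bmgkr] add [tloe,bbmw,gqcl] -> 8 lines: wpxl yphqj tloe bbmw gqcl fro ekvs nik
Hunk 3: at line 2 remove [tloe] add [swlf,ruk] -> 9 lines: wpxl yphqj swlf ruk bbmw gqcl fro ekvs nik
Hunk 4: at line 2 remove [ruk,bbmw,gqcl] add [vito] -> 7 lines: wpxl yphqj swlf vito fro ekvs nik
Hunk 5: at line 3 remove [vito,fro,ekvs] add [sawho] -> 5 lines: wpxl yphqj swlf sawho nik
Hunk 6: at line 1 remove [swlf] add [ncac,jte,slz] -> 7 lines: wpxl yphqj ncac jte slz sawho nik
Final line 3: ncac

Answer: ncac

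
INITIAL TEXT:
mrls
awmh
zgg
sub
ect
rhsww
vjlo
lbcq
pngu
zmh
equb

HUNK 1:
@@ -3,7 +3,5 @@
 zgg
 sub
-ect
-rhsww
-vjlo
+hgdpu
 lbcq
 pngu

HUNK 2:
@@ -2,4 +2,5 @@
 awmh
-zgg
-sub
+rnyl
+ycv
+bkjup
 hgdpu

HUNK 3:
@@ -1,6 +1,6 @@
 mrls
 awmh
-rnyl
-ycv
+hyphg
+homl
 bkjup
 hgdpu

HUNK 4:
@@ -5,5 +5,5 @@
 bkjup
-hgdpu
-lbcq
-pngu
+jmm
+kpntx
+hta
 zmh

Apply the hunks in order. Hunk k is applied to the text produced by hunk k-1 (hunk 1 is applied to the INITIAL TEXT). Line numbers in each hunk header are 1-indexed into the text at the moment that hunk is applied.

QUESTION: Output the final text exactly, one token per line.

Hunk 1: at line 3 remove [ect,rhsww,vjlo] add [hgdpu] -> 9 lines: mrls awmh zgg sub hgdpu lbcq pngu zmh equb
Hunk 2: at line 2 remove [zgg,sub] add [rnyl,ycv,bkjup] -> 10 lines: mrls awmh rnyl ycv bkjup hgdpu lbcq pngu zmh equb
Hunk 3: at line 1 remove [rnyl,ycv] add [hyphg,homl] -> 10 lines: mrls awmh hyphg homl bkjup hgdpu lbcq pngu zmh equb
Hunk 4: at line 5 remove [hgdpu,lbcq,pngu] add [jmm,kpntx,hta] -> 10 lines: mrls awmh hyphg homl bkjup jmm kpntx hta zmh equb

Answer: mrls
awmh
hyphg
homl
bkjup
jmm
kpntx
hta
zmh
equb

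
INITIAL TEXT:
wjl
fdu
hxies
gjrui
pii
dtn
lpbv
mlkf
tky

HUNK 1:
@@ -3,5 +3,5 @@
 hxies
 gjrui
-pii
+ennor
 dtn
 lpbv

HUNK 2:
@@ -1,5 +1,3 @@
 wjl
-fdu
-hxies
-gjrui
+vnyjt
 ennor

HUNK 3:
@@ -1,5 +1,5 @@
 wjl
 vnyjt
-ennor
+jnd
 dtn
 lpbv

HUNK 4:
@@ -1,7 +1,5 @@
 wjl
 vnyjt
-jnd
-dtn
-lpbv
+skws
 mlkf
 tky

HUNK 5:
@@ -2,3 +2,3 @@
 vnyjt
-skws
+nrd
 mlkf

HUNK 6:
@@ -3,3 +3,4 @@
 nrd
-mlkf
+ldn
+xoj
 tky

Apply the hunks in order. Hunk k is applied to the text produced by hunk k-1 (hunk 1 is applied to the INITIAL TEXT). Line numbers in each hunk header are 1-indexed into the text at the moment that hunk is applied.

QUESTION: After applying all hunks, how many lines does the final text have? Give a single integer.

Answer: 6

Derivation:
Hunk 1: at line 3 remove [pii] add [ennor] -> 9 lines: wjl fdu hxies gjrui ennor dtn lpbv mlkf tky
Hunk 2: at line 1 remove [fdu,hxies,gjrui] add [vnyjt] -> 7 lines: wjl vnyjt ennor dtn lpbv mlkf tky
Hunk 3: at line 1 remove [ennor] add [jnd] -> 7 lines: wjl vnyjt jnd dtn lpbv mlkf tky
Hunk 4: at line 1 remove [jnd,dtn,lpbv] add [skws] -> 5 lines: wjl vnyjt skws mlkf tky
Hunk 5: at line 2 remove [skws] add [nrd] -> 5 lines: wjl vnyjt nrd mlkf tky
Hunk 6: at line 3 remove [mlkf] add [ldn,xoj] -> 6 lines: wjl vnyjt nrd ldn xoj tky
Final line count: 6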